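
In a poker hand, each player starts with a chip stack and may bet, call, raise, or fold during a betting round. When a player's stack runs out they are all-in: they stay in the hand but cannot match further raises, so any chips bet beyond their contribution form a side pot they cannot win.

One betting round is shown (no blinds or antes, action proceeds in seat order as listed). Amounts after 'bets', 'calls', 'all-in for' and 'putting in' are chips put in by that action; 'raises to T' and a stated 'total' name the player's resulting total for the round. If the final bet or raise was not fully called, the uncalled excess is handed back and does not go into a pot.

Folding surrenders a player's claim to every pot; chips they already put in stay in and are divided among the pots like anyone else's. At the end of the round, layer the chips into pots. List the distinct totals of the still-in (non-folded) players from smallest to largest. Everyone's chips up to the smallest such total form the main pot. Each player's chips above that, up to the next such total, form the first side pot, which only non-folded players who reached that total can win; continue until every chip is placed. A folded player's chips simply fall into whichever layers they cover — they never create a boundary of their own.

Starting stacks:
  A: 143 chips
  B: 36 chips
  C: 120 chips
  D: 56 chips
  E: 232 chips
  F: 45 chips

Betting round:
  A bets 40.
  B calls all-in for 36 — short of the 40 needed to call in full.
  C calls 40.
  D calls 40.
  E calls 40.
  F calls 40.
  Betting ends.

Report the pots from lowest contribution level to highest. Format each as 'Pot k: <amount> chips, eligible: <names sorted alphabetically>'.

Contributions: A=40, B=36, C=40, D=40, E=40, F=40
Pot levels (distinct totals of non-folded players): 36, 40
Layer 1-36: 36 each from A, B, C, D, E, F = 36*6 = 216 chips; eligible A, B, C, D, E, F
Layer 37-40: 4 each from A, C, D, E, F = 4*5 = 20 chips; eligible A, C, D, E, F

Pot 1: 216 chips, eligible: A, B, C, D, E, F
Pot 2: 20 chips, eligible: A, C, D, E, F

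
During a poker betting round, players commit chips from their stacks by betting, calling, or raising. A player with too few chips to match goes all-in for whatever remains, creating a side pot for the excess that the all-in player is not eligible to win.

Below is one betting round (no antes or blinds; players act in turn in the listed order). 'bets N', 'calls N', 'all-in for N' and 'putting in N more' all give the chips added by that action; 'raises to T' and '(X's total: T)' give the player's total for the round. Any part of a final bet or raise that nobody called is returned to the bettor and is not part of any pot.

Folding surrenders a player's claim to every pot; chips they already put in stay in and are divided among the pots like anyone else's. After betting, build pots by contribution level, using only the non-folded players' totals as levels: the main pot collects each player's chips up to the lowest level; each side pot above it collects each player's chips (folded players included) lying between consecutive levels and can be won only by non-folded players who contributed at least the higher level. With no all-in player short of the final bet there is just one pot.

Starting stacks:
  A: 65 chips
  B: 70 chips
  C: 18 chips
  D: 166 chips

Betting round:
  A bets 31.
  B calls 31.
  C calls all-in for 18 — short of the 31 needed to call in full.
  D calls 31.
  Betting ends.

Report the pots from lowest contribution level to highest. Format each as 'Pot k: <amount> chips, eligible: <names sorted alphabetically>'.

Pot 1: 72 chips, eligible: A, B, C, D
Pot 2: 39 chips, eligible: A, B, D

Derivation:
Contributions: A=31, B=31, C=18, D=31
Pot levels (distinct totals of non-folded players): 18, 31
Layer 1-18: 18 each from A, B, C, D = 18*4 = 72 chips; eligible A, B, C, D
Layer 19-31: 13 each from A, B, D = 13*3 = 39 chips; eligible A, B, D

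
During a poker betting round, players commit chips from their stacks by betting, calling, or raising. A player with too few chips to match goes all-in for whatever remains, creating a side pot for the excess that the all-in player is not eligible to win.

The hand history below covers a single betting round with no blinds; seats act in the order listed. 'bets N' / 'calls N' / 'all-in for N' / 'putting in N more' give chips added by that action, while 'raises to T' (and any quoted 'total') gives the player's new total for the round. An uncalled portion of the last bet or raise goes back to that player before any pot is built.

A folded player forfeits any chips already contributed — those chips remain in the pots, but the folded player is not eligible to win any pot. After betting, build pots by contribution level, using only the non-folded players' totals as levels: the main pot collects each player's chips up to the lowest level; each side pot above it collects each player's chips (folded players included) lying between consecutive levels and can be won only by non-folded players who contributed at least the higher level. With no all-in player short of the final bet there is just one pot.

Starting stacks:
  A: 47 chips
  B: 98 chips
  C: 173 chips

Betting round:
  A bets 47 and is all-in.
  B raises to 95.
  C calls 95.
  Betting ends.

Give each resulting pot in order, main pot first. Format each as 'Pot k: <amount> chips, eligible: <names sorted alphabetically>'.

Pot 1: 141 chips, eligible: A, B, C
Pot 2: 96 chips, eligible: B, C

Derivation:
Contributions: A=47, B=95, C=95
Pot levels (distinct totals of non-folded players): 47, 95
Layer 1-47: 47 each from A, B, C = 47*3 = 141 chips; eligible A, B, C
Layer 48-95: 48 each from B, C = 48*2 = 96 chips; eligible B, C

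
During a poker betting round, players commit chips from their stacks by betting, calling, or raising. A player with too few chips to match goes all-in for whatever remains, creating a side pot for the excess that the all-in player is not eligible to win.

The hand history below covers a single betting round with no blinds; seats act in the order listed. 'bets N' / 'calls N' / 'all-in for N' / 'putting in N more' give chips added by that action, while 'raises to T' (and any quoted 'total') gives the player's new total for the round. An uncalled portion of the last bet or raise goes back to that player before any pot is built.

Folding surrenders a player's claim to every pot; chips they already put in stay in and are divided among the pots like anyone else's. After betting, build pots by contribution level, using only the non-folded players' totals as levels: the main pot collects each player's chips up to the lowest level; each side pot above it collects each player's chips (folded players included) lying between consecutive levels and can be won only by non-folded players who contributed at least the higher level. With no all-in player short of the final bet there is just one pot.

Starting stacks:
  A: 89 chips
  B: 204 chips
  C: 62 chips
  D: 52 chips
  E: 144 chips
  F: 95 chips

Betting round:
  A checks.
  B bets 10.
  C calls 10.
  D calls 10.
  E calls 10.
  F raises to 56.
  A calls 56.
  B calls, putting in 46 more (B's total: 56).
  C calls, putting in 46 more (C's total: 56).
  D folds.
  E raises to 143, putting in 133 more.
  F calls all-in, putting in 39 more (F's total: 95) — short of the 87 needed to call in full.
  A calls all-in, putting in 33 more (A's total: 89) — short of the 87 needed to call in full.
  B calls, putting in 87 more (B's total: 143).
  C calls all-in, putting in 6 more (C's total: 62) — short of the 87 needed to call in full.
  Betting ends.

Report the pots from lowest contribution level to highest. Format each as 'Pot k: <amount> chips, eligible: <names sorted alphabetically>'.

Pot 1: 320 chips, eligible: A, B, C, E, F
Pot 2: 108 chips, eligible: A, B, E, F
Pot 3: 18 chips, eligible: B, E, F
Pot 4: 96 chips, eligible: B, E

Derivation:
Contributions: A=89, B=143, C=62, D=10, E=143, F=95
Folded: D
Pot levels (distinct totals of non-folded players): 62, 89, 95, 143
Layer 1-62: A 62 + B 62 + C 62 + D 10 + E 62 + F 62 = 320 chips; eligible A, B, C, E, F
Layer 63-89: 27 each from A, B, E, F = 27*4 = 108 chips; eligible A, B, E, F
Layer 90-95: 6 each from B, E, F = 6*3 = 18 chips; eligible B, E, F
Layer 96-143: 48 each from B, E = 48*2 = 96 chips; eligible B, E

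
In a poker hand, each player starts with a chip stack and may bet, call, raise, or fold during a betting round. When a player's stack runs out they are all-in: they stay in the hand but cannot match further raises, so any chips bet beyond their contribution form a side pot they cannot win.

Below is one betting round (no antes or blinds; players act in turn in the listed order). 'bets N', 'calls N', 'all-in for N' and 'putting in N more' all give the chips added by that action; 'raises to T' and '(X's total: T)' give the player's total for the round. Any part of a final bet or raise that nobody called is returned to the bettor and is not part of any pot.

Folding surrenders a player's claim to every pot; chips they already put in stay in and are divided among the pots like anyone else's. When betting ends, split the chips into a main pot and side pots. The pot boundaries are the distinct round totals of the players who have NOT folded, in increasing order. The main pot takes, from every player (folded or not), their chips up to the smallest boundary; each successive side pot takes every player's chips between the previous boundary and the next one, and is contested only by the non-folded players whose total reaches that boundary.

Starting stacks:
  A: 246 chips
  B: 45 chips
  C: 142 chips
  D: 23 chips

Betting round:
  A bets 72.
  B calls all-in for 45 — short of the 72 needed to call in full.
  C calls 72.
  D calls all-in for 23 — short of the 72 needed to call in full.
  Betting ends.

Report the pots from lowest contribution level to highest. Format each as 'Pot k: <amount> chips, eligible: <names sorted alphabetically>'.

Contributions: A=72, B=45, C=72, D=23
Pot levels (distinct totals of non-folded players): 23, 45, 72
Layer 1-23: 23 each from A, B, C, D = 23*4 = 92 chips; eligible A, B, C, D
Layer 24-45: 22 each from A, B, C = 22*3 = 66 chips; eligible A, B, C
Layer 46-72: 27 each from A, C = 27*2 = 54 chips; eligible A, C

Pot 1: 92 chips, eligible: A, B, C, D
Pot 2: 66 chips, eligible: A, B, C
Pot 3: 54 chips, eligible: A, C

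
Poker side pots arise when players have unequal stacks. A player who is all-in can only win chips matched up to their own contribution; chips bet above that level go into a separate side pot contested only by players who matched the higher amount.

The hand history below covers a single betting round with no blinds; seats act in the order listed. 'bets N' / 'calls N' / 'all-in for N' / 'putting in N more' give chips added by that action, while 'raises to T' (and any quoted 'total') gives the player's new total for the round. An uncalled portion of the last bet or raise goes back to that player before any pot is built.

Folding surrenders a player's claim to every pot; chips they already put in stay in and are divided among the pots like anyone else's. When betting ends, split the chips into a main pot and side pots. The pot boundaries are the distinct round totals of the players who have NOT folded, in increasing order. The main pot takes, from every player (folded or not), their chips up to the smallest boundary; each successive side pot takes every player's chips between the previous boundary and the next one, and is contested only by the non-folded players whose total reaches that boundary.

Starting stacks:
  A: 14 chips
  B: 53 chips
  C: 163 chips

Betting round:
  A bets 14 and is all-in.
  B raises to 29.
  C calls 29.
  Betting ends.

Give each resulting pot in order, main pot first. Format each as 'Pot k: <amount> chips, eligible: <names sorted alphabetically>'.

Pot 1: 42 chips, eligible: A, B, C
Pot 2: 30 chips, eligible: B, C

Derivation:
Contributions: A=14, B=29, C=29
Pot levels (distinct totals of non-folded players): 14, 29
Layer 1-14: 14 each from A, B, C = 14*3 = 42 chips; eligible A, B, C
Layer 15-29: 15 each from B, C = 15*2 = 30 chips; eligible B, C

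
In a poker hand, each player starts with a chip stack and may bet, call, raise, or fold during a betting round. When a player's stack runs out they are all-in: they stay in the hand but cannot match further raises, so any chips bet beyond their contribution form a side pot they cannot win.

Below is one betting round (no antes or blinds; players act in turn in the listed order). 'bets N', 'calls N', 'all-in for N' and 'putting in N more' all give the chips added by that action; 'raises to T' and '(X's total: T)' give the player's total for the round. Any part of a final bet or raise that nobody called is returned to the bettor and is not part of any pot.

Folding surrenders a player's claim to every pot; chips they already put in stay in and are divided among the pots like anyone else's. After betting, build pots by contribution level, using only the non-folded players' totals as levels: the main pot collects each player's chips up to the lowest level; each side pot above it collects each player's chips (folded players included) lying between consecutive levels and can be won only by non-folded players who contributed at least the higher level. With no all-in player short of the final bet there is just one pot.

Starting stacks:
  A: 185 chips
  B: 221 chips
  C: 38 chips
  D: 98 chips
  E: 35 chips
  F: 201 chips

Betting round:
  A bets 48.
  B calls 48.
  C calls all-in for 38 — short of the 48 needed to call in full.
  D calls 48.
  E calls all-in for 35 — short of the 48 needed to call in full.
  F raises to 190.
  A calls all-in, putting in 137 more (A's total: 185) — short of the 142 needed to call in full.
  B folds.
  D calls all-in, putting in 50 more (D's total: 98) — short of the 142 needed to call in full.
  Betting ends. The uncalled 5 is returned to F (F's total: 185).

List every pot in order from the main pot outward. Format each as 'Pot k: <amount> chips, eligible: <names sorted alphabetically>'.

Contributions (after 5 returned to F): A=185, B=48, C=38, D=98, E=35, F=185
Folded: B
Pot levels (distinct totals of non-folded players): 35, 38, 98, 185
Layer 1-35: 35 each from A, B, C, D, E, F = 35*6 = 210 chips; eligible A, C, D, E, F
Layer 36-38: 3 each from A, B, C, D, F = 3*5 = 15 chips; eligible A, C, D, F
Layer 39-98: A 60 + B 10 + D 60 + F 60 = 190 chips; eligible A, D, F
Layer 99-185: 87 each from A, F = 87*2 = 174 chips; eligible A, F

Pot 1: 210 chips, eligible: A, C, D, E, F
Pot 2: 15 chips, eligible: A, C, D, F
Pot 3: 190 chips, eligible: A, D, F
Pot 4: 174 chips, eligible: A, F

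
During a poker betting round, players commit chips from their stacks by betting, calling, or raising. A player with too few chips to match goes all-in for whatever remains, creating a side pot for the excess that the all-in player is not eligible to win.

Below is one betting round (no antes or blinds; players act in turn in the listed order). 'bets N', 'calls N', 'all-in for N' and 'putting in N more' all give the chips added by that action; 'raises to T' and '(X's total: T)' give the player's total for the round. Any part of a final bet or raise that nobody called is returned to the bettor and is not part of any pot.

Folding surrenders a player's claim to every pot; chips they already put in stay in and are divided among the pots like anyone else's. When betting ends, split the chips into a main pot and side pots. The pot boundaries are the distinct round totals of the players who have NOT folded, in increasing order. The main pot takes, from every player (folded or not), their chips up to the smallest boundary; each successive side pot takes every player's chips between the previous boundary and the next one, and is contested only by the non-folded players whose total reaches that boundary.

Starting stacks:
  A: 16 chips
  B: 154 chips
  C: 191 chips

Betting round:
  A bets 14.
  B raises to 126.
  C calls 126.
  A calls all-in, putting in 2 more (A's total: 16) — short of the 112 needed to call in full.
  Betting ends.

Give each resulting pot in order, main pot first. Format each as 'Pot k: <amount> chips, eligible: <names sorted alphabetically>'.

Pot 1: 48 chips, eligible: A, B, C
Pot 2: 220 chips, eligible: B, C

Derivation:
Contributions: A=16, B=126, C=126
Pot levels (distinct totals of non-folded players): 16, 126
Layer 1-16: 16 each from A, B, C = 16*3 = 48 chips; eligible A, B, C
Layer 17-126: 110 each from B, C = 110*2 = 220 chips; eligible B, C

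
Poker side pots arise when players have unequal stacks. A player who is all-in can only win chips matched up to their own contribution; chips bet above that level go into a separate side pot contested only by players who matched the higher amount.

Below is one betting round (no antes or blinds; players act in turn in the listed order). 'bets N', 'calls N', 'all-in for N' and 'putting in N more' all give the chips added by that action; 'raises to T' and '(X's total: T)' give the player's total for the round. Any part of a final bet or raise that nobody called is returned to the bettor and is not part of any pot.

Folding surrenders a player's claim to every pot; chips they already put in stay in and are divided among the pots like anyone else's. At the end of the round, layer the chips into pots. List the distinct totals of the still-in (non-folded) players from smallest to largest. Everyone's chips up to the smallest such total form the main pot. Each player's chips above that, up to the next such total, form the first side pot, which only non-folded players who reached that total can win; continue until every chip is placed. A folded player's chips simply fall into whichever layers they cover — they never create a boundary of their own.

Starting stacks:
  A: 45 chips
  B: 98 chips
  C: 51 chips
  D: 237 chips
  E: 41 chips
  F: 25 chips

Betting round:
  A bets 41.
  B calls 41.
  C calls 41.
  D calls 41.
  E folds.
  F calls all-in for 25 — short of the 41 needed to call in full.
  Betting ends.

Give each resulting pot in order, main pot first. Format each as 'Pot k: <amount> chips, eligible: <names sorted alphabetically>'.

Pot 1: 125 chips, eligible: A, B, C, D, F
Pot 2: 64 chips, eligible: A, B, C, D

Derivation:
Contributions: A=41, B=41, C=41, D=41, F=25
Folded: E
Pot levels (distinct totals of non-folded players): 25, 41
Layer 1-25: 25 each from A, B, C, D, F = 25*5 = 125 chips; eligible A, B, C, D, F
Layer 26-41: 16 each from A, B, C, D = 16*4 = 64 chips; eligible A, B, C, D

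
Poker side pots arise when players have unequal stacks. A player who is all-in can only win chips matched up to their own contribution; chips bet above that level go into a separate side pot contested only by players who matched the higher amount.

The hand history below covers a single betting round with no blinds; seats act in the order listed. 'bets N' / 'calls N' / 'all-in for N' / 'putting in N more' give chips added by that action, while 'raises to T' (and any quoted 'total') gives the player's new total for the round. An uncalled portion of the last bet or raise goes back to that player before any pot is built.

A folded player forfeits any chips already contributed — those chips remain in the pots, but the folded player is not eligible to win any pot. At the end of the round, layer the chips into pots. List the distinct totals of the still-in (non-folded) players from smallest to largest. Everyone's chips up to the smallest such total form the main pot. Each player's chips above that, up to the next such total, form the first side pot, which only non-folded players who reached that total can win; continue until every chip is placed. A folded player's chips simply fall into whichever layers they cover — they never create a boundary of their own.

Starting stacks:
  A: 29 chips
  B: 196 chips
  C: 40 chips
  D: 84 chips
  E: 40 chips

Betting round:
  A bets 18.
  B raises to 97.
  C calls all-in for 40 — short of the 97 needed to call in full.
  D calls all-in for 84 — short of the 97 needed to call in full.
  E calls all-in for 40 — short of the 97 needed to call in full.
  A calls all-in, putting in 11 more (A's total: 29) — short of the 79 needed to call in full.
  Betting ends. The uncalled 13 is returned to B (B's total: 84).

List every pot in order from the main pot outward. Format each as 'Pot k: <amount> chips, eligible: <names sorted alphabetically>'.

Pot 1: 145 chips, eligible: A, B, C, D, E
Pot 2: 44 chips, eligible: B, C, D, E
Pot 3: 88 chips, eligible: B, D

Derivation:
Contributions (after 13 returned to B): A=29, B=84, C=40, D=84, E=40
Pot levels (distinct totals of non-folded players): 29, 40, 84
Layer 1-29: 29 each from A, B, C, D, E = 29*5 = 145 chips; eligible A, B, C, D, E
Layer 30-40: 11 each from B, C, D, E = 11*4 = 44 chips; eligible B, C, D, E
Layer 41-84: 44 each from B, D = 44*2 = 88 chips; eligible B, D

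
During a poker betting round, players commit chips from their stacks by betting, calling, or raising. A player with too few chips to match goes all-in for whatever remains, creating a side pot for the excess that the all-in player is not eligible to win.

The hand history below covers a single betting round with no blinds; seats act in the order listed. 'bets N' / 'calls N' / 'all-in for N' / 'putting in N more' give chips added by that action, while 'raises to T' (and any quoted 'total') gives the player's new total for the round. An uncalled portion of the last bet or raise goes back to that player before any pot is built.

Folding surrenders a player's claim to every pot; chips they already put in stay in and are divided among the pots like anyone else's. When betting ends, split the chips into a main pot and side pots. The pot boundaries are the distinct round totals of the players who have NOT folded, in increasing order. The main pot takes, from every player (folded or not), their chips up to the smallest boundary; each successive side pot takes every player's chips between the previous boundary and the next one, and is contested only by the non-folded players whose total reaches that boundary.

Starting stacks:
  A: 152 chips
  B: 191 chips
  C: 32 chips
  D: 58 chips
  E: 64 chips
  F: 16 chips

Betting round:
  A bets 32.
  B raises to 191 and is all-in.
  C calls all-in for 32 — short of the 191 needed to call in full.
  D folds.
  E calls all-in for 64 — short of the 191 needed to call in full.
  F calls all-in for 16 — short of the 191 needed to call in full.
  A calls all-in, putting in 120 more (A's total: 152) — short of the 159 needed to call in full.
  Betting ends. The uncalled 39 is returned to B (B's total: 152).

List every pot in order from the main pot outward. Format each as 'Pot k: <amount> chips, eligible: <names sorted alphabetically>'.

Pot 1: 80 chips, eligible: A, B, C, E, F
Pot 2: 64 chips, eligible: A, B, C, E
Pot 3: 96 chips, eligible: A, B, E
Pot 4: 176 chips, eligible: A, B

Derivation:
Contributions (after 39 returned to B): A=152, B=152, C=32, E=64, F=16
Folded: D
Pot levels (distinct totals of non-folded players): 16, 32, 64, 152
Layer 1-16: 16 each from A, B, C, E, F = 16*5 = 80 chips; eligible A, B, C, E, F
Layer 17-32: 16 each from A, B, C, E = 16*4 = 64 chips; eligible A, B, C, E
Layer 33-64: 32 each from A, B, E = 32*3 = 96 chips; eligible A, B, E
Layer 65-152: 88 each from A, B = 88*2 = 176 chips; eligible A, B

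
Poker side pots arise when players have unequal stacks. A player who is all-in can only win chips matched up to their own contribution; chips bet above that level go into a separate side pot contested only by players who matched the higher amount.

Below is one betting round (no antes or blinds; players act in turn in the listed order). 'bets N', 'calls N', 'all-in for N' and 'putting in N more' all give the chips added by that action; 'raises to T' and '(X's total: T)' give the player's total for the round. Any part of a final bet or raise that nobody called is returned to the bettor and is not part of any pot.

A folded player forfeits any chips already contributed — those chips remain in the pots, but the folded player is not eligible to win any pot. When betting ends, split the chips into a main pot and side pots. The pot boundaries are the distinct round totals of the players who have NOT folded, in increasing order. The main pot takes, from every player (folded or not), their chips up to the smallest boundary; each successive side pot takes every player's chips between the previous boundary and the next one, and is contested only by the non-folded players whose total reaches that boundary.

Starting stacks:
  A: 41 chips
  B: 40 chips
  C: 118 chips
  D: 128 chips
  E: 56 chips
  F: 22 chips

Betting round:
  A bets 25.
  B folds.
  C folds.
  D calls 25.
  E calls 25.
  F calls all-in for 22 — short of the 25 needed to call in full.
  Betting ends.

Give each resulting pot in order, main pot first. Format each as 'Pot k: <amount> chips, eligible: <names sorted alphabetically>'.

Contributions: A=25, D=25, E=25, F=22
Folded: B, C
Pot levels (distinct totals of non-folded players): 22, 25
Layer 1-22: 22 each from A, D, E, F = 22*4 = 88 chips; eligible A, D, E, F
Layer 23-25: 3 each from A, D, E = 3*3 = 9 chips; eligible A, D, E

Pot 1: 88 chips, eligible: A, D, E, F
Pot 2: 9 chips, eligible: A, D, E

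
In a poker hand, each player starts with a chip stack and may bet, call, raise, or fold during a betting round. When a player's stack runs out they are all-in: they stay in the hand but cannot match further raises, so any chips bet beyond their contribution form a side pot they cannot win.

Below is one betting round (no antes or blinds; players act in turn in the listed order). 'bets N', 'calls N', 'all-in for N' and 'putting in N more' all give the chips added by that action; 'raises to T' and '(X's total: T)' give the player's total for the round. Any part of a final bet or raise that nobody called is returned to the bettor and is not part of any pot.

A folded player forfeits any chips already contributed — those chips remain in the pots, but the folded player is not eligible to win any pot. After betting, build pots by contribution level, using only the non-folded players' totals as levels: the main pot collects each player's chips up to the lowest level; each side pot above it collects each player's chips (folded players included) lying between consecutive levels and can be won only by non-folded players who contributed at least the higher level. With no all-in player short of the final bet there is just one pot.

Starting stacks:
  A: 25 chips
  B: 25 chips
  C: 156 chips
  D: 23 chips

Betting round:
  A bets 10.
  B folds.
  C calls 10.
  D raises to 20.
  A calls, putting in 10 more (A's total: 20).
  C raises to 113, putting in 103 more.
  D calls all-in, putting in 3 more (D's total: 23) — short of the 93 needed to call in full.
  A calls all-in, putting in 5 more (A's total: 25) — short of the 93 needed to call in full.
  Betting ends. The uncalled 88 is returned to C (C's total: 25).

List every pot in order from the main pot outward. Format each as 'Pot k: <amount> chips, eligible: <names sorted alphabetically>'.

Contributions (after 88 returned to C): A=25, C=25, D=23
Folded: B
Pot levels (distinct totals of non-folded players): 23, 25
Layer 1-23: 23 each from A, C, D = 23*3 = 69 chips; eligible A, C, D
Layer 24-25: 2 each from A, C = 2*2 = 4 chips; eligible A, C

Pot 1: 69 chips, eligible: A, C, D
Pot 2: 4 chips, eligible: A, C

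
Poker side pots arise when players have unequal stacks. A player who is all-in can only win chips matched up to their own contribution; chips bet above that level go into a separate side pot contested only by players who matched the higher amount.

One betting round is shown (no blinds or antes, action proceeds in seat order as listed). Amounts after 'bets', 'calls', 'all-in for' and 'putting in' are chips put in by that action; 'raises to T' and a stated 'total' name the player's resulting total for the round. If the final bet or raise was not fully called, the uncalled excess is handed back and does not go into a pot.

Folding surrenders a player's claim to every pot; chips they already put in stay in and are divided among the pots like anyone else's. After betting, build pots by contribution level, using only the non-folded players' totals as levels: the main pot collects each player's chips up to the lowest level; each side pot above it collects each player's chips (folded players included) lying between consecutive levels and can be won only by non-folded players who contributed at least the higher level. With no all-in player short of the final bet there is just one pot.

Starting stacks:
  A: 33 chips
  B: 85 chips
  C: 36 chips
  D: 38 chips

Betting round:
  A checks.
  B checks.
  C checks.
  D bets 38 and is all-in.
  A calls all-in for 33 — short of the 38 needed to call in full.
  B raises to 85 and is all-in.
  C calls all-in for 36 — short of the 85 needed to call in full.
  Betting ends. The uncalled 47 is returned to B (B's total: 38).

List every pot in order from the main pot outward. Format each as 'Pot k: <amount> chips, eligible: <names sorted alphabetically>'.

Contributions (after 47 returned to B): A=33, B=38, C=36, D=38
Pot levels (distinct totals of non-folded players): 33, 36, 38
Layer 1-33: 33 each from A, B, C, D = 33*4 = 132 chips; eligible A, B, C, D
Layer 34-36: 3 each from B, C, D = 3*3 = 9 chips; eligible B, C, D
Layer 37-38: 2 each from B, D = 2*2 = 4 chips; eligible B, D

Pot 1: 132 chips, eligible: A, B, C, D
Pot 2: 9 chips, eligible: B, C, D
Pot 3: 4 chips, eligible: B, D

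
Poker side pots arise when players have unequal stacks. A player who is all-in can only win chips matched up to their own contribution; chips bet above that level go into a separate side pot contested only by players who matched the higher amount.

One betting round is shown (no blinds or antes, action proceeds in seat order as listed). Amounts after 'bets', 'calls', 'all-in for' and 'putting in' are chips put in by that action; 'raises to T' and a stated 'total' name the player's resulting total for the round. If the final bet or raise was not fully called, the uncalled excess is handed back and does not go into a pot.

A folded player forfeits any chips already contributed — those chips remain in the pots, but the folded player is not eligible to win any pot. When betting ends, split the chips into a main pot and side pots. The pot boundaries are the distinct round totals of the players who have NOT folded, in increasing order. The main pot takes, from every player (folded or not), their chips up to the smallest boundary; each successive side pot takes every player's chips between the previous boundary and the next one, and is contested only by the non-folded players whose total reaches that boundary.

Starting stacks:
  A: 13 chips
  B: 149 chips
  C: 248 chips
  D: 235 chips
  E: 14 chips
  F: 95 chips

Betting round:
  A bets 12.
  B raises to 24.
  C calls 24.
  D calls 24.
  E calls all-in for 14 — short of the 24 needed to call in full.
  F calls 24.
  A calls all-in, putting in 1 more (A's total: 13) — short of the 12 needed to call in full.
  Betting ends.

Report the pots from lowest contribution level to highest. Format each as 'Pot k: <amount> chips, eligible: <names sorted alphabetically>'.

Contributions: A=13, B=24, C=24, D=24, E=14, F=24
Pot levels (distinct totals of non-folded players): 13, 14, 24
Layer 1-13: 13 each from A, B, C, D, E, F = 13*6 = 78 chips; eligible A, B, C, D, E, F
Layer 14-14: 1 each from B, C, D, E, F = 1*5 = 5 chips; eligible B, C, D, E, F
Layer 15-24: 10 each from B, C, D, F = 10*4 = 40 chips; eligible B, C, D, F

Pot 1: 78 chips, eligible: A, B, C, D, E, F
Pot 2: 5 chips, eligible: B, C, D, E, F
Pot 3: 40 chips, eligible: B, C, D, F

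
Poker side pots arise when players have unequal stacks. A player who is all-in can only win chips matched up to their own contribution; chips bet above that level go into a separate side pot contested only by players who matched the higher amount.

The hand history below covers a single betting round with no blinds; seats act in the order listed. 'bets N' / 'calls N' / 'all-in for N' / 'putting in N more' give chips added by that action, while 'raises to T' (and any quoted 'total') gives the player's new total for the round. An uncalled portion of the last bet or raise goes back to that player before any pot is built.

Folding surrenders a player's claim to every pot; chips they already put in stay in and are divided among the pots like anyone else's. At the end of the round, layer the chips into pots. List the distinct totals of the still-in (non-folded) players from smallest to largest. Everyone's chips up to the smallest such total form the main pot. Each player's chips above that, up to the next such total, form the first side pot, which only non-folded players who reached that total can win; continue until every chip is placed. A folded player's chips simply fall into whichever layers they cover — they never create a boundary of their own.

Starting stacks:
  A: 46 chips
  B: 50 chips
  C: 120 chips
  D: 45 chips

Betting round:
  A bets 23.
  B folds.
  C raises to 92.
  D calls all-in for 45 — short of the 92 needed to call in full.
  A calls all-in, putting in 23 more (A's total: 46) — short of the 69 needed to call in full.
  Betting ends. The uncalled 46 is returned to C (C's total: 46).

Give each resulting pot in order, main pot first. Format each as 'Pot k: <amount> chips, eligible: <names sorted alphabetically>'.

Pot 1: 135 chips, eligible: A, C, D
Pot 2: 2 chips, eligible: A, C

Derivation:
Contributions (after 46 returned to C): A=46, C=46, D=45
Folded: B
Pot levels (distinct totals of non-folded players): 45, 46
Layer 1-45: 45 each from A, C, D = 45*3 = 135 chips; eligible A, C, D
Layer 46-46: 1 each from A, C = 1*2 = 2 chips; eligible A, C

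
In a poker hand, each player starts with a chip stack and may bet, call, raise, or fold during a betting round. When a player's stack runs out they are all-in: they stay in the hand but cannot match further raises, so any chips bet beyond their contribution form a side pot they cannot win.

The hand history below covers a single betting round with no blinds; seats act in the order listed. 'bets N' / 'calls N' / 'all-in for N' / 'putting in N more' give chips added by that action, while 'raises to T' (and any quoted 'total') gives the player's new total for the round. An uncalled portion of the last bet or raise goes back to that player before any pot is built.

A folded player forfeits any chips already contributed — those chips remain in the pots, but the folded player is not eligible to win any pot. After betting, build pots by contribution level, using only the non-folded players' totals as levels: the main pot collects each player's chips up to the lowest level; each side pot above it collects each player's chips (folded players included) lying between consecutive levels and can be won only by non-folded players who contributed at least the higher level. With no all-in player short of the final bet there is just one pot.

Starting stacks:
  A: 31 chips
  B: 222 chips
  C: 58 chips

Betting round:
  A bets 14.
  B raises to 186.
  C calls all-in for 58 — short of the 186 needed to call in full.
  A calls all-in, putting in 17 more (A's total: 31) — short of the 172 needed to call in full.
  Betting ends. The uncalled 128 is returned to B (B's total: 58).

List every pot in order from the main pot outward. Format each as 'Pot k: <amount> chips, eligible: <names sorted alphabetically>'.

Contributions (after 128 returned to B): A=31, B=58, C=58
Pot levels (distinct totals of non-folded players): 31, 58
Layer 1-31: 31 each from A, B, C = 31*3 = 93 chips; eligible A, B, C
Layer 32-58: 27 each from B, C = 27*2 = 54 chips; eligible B, C

Pot 1: 93 chips, eligible: A, B, C
Pot 2: 54 chips, eligible: B, C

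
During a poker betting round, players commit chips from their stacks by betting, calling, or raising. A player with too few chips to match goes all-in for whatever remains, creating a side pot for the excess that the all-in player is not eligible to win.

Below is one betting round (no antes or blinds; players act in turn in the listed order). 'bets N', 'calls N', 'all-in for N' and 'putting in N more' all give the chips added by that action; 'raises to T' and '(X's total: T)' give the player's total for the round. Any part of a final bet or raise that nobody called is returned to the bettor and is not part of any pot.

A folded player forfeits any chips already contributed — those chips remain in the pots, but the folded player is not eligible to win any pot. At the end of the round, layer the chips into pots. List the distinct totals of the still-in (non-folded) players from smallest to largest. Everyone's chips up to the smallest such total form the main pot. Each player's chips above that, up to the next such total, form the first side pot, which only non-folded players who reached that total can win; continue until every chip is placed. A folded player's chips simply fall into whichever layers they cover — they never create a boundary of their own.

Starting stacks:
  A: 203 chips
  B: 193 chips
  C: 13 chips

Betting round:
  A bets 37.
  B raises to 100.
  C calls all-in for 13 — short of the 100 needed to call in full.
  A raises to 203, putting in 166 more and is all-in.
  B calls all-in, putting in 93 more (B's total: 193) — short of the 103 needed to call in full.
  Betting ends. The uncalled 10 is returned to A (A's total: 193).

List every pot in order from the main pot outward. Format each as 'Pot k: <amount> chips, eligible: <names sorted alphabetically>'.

Pot 1: 39 chips, eligible: A, B, C
Pot 2: 360 chips, eligible: A, B

Derivation:
Contributions (after 10 returned to A): A=193, B=193, C=13
Pot levels (distinct totals of non-folded players): 13, 193
Layer 1-13: 13 each from A, B, C = 13*3 = 39 chips; eligible A, B, C
Layer 14-193: 180 each from A, B = 180*2 = 360 chips; eligible A, B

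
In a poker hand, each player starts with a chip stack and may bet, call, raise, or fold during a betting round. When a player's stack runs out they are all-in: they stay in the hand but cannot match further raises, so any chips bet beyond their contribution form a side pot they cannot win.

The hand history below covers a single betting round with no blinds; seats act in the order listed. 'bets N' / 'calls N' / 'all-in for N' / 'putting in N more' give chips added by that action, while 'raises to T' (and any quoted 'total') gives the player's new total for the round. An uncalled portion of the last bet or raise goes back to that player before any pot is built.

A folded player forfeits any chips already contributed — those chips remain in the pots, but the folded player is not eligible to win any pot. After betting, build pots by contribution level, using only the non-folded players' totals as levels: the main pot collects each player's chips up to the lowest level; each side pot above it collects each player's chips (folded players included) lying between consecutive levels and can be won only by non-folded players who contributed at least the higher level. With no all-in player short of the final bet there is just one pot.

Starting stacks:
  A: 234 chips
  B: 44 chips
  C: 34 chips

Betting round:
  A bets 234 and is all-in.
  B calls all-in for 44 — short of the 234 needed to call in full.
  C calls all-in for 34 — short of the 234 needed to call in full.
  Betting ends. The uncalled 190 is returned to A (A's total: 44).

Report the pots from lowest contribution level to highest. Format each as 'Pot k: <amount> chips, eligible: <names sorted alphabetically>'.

Contributions (after 190 returned to A): A=44, B=44, C=34
Pot levels (distinct totals of non-folded players): 34, 44
Layer 1-34: 34 each from A, B, C = 34*3 = 102 chips; eligible A, B, C
Layer 35-44: 10 each from A, B = 10*2 = 20 chips; eligible A, B

Pot 1: 102 chips, eligible: A, B, C
Pot 2: 20 chips, eligible: A, B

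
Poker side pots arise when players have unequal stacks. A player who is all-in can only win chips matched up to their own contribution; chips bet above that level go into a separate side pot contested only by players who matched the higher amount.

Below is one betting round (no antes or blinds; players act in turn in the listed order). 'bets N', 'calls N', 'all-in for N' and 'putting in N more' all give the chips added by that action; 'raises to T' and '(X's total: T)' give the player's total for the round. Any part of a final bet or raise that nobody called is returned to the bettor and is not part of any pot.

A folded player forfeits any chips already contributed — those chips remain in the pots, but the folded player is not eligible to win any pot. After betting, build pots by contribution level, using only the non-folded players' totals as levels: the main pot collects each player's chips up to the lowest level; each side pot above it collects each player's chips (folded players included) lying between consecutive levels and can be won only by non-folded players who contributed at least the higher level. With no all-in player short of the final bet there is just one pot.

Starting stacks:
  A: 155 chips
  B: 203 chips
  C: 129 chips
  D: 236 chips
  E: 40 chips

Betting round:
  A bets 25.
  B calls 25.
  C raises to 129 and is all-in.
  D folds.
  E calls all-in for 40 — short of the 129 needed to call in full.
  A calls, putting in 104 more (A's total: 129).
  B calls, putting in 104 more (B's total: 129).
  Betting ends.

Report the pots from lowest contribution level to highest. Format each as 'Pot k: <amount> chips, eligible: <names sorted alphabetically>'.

Pot 1: 160 chips, eligible: A, B, C, E
Pot 2: 267 chips, eligible: A, B, C

Derivation:
Contributions: A=129, B=129, C=129, E=40
Folded: D
Pot levels (distinct totals of non-folded players): 40, 129
Layer 1-40: 40 each from A, B, C, E = 40*4 = 160 chips; eligible A, B, C, E
Layer 41-129: 89 each from A, B, C = 89*3 = 267 chips; eligible A, B, C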